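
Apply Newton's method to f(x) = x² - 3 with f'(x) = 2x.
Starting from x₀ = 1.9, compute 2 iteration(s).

f(x) = x² - 3
f'(x) = 2x
x₀ = 1.9

Newton-Raphson formula: x_{n+1} = x_n - f(x_n)/f'(x_n)

Iteration 1:
  f(1.900000) = 0.610000
  f'(1.900000) = 3.800000
  x_1 = 1.900000 - 0.610000/3.800000 = 1.739474
Iteration 2:
  f(1.739474) = 0.025769
  f'(1.739474) = 3.478947
  x_2 = 1.739474 - 0.025769/3.478947 = 1.732067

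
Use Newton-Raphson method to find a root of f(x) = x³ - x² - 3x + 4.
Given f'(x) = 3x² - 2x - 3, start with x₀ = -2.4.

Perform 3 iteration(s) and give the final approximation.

f(x) = x³ - x² - 3x + 4
f'(x) = 3x² - 2x - 3
x₀ = -2.4

Newton-Raphson formula: x_{n+1} = x_n - f(x_n)/f'(x_n)

Iteration 1:
  f(-2.400000) = -8.384000
  f'(-2.400000) = 19.080000
  x_1 = -2.400000 - (-8.384000)/19.080000 = -1.960587
Iteration 2:
  f(-1.960587) = -1.498443
  f'(-1.960587) = 12.452878
  x_2 = -1.960587 - (-1.498443)/12.452878 = -1.840258
Iteration 3:
  f(-1.840258) = -0.097899
  f'(-1.840258) = 10.840163
  x_3 = -1.840258 - (-0.097899)/10.840163 = -1.831227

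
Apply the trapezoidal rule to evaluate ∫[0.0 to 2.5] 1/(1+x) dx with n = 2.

f(x) = 1/(1+x)
a = 0.0, b = 2.5, n = 2
h = (b - a)/n = 1.250000

Trapezoidal rule: (h/2)[f(x₀) + 2f(x₁) + 2f(x₂) + ... + f(xₙ)]

x_0 = 0.0000, f(x_0) = 1.000000, coefficient = 1
x_1 = 1.2500, f(x_1) = 0.444444, coefficient = 2
x_2 = 2.5000, f(x_2) = 0.285714, coefficient = 1

I ≈ (1.250000/2) × 2.174603 = 1.359127
Exact value: 1.252763
Error: 0.106364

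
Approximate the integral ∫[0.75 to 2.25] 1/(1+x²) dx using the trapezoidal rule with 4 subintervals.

f(x) = 1/(1+x²)
a = 0.75, b = 2.25, n = 4
h = (b - a)/n = 0.375000

Trapezoidal rule: (h/2)[f(x₀) + 2f(x₁) + 2f(x₂) + ... + f(xₙ)]

x_0 = 0.7500, f(x_0) = 0.640000, coefficient = 1
x_1 = 1.1250, f(x_1) = 0.441379, coefficient = 2
x_2 = 1.5000, f(x_2) = 0.307692, coefficient = 2
x_3 = 1.8750, f(x_3) = 0.221453, coefficient = 2
x_4 = 2.2500, f(x_4) = 0.164948, coefficient = 1

I ≈ (0.375000/2) × 2.745998 = 0.514875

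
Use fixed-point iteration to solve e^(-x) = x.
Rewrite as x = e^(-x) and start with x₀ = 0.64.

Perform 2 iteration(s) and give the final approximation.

Equation: e^(-x) = x
Fixed-point form: x = e^(-x)
x₀ = 0.64

x_1 = g(0.640000) = 0.527292
x_2 = g(0.527292) = 0.590201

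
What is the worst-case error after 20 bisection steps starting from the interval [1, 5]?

Bisection error bound: |error| ≤ (b-a)/2^n
|error| ≤ (5 - 1)/2^20 = 4/2^20
|error| ≤ 0.0000038147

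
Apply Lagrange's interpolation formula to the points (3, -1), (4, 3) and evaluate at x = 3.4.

Lagrange interpolation formula:
P(x) = Σ yᵢ × Lᵢ(x)
where Lᵢ(x) = Π_{j≠i} (x - xⱼ)/(xᵢ - xⱼ)

L_0(3.4) = (3.4 - 4)/(3 - 4) = 0.600000
L_1(3.4) = (3.4 - 3)/(4 - 3) = 0.400000

P(3.4) = (-1)×L_0(3.4) + 3×L_1(3.4)
P(3.4) = 0.600000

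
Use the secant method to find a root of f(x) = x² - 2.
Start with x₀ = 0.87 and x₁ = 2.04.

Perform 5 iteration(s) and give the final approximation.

f(x) = x² - 2
x₀ = 0.87, x₁ = 2.04

Secant formula: x_{n+1} = x_n - f(x_n)(x_n - x_{n-1})/(f(x_n) - f(x_{n-1}))

Iteration 1:
  f(0.870000) = -1.243100
  f(2.040000) = 2.161600
  x_2 = 2.040000 - 2.161600×(2.040000 - 0.870000)/(2.161600 - (-1.243100))
       = 1.297182
Iteration 2:
  f(2.040000) = 2.161600
  f(1.297182) = -0.317319
  x_3 = 1.297182 - (-0.317319)×(1.297182 - 2.040000)/(-0.317319 - 2.161600)
       = 1.392268
Iteration 3:
  f(1.297182) = -0.317319
  f(1.392268) = -0.061590
  x_4 = 1.392268 - (-0.061590)×(1.392268 - 1.297182)/(-0.061590 - (-0.317319))
       = 1.415169
Iteration 4:
  f(1.392268) = -0.061590
  f(1.415169) = 0.002702
  x_5 = 1.415169 - 0.002702×(1.415169 - 1.392268)/(0.002702 - (-0.061590))
       = 1.414206
Iteration 5:
  f(1.415169) = 0.002702
  f(1.414206) = -0.000021
  x_6 = 1.414206 - (-0.000021)×(1.414206 - 1.415169)/(-0.000021 - 0.002702)
       = 1.414214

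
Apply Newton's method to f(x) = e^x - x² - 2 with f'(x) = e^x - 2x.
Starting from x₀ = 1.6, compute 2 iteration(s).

f(x) = e^x - x² - 2
f'(x) = e^x - 2x
x₀ = 1.6

Newton-Raphson formula: x_{n+1} = x_n - f(x_n)/f'(x_n)

Iteration 1:
  f(1.600000) = 0.393032
  f'(1.600000) = 1.753032
  x_1 = 1.600000 - 0.393032/1.753032 = 1.375799
Iteration 2:
  f(1.375799) = 0.065415
  f'(1.375799) = 1.206639
  x_2 = 1.375799 - 0.065415/1.206639 = 1.321586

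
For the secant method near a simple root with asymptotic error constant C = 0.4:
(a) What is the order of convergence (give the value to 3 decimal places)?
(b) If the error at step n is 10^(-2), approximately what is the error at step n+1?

(a) Secant method has superlinear convergence with order φ = (1+√5)/2 ≈ 1.618.
    This means |e_{n+1}| ≈ C|e_n|^1.618.

(b) With |e_n| = 10^(-2) and C = 0.4:
    |e_{n+1}| ≈ 0.4 × (10^(-2))^1.618 = 0.4 × 10^(-3.24)

(a) ≈ 1.618 (golden ratio); (b) |e_{n+1}| ≈ 2.323e-04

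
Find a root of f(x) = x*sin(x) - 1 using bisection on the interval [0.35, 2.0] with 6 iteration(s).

f(x) = x*sin(x) - 1
Initial interval: [0.35, 2.0]

Iteration 1:
  c_1 = (0.350000 + 2.000000)/2 = 1.175000
  f(c_1) = f(1.175000) = 0.084161
  f(a) × f(c) < 0, new interval: [0.350000, 1.175000]
Iteration 2:
  c_2 = (0.350000 + 1.175000)/2 = 0.762500
  f(c_2) = f(0.762500) = -0.473317
  f(a) × f(c) ≥ 0, new interval: [0.762500, 1.175000]
Iteration 3:
  c_3 = (0.762500 + 1.175000)/2 = 0.968750
  f(c_3) = f(0.968750) = -0.201577
  f(a) × f(c) ≥ 0, new interval: [0.968750, 1.175000]
Iteration 4:
  c_4 = (0.968750 + 1.175000)/2 = 1.071875
  f(c_4) = f(1.071875) = -0.058787
  f(a) × f(c) ≥ 0, new interval: [1.071875, 1.175000]
Iteration 5:
  c_5 = (1.071875 + 1.175000)/2 = 1.123438
  f(c_5) = f(1.123438) = 0.012883
  f(a) × f(c) < 0, new interval: [1.071875, 1.123438]
Iteration 6:
  c_6 = (1.071875 + 1.123438)/2 = 1.097656
  f(c_6) = f(1.097656) = -0.022930
  f(a) × f(c) ≥ 0, new interval: [1.097656, 1.123438]

After 6 iteration(s), the approximation is c_6 = 1.097656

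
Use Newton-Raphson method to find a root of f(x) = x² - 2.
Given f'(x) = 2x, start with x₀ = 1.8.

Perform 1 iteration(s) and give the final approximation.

f(x) = x² - 2
f'(x) = 2x
x₀ = 1.8

Newton-Raphson formula: x_{n+1} = x_n - f(x_n)/f'(x_n)

Iteration 1:
  f(1.800000) = 1.240000
  f'(1.800000) = 3.600000
  x_1 = 1.800000 - 1.240000/3.600000 = 1.455556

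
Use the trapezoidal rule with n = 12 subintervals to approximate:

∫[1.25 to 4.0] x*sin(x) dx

f(x) = x*sin(x)
a = 1.25, b = 4.0, n = 12
h = (b - a)/n = 0.229167

Trapezoidal rule: (h/2)[f(x₀) + 2f(x₁) + 2f(x₂) + ... + f(xₙ)]

x_0 = 1.2500, f(x_0) = 1.186231, coefficient = 1
x_1 = 1.4792, f(x_1) = 1.472961, coefficient = 2
x_2 = 1.7083, f(x_2) = 1.692201, coefficient = 2
x_3 = 1.9375, f(x_3) = 1.808684, coefficient = 2
x_4 = 2.1667, f(x_4) = 1.793264, coefficient = 2
x_5 = 2.3958, f(x_5) = 1.625644, coefficient = 2
x_6 = 2.6250, f(x_6) = 1.296541, coefficient = 2
x_7 = 2.8542, f(x_7) = 0.809113, coefficient = 2
x_8 = 3.0833, f(x_8) = 0.179531, coefficient = 2
x_9 = 3.3125, f(x_9) = -0.563379, coefficient = 2
x_10 = 3.5417, f(x_10) = -1.379431, coefficient = 2
x_11 = 3.7708, f(x_11) = -2.219252, coefficient = 2
x_12 = 4.0000, f(x_12) = -3.027210, coefficient = 1

I ≈ (0.229167/2) × 11.190775 = 1.282276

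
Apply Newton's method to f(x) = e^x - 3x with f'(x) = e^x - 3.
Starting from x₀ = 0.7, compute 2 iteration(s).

f(x) = e^x - 3x
f'(x) = e^x - 3
x₀ = 0.7

Newton-Raphson formula: x_{n+1} = x_n - f(x_n)/f'(x_n)

Iteration 1:
  f(0.700000) = -0.086247
  f'(0.700000) = -0.986247
  x_1 = 0.700000 - (-0.086247)/(-0.986247) = 0.612550
Iteration 2:
  f(0.612550) = 0.007480
  f'(0.612550) = -1.154869
  x_2 = 0.612550 - 0.007480/(-1.154869) = 0.619027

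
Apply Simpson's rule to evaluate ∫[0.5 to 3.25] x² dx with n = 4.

f(x) = x²
a = 0.5, b = 3.25, n = 4
h = (b - a)/n = 0.687500

Simpson's rule: (h/3)[f(x₀) + 4f(x₁) + 2f(x₂) + ... + f(xₙ)]

x_0 = 0.5000, f(x_0) = 0.250000, coefficient = 1
x_1 = 1.1875, f(x_1) = 1.410156, coefficient = 4
x_2 = 1.8750, f(x_2) = 3.515625, coefficient = 2
x_3 = 2.5625, f(x_3) = 6.566406, coefficient = 4
x_4 = 3.2500, f(x_4) = 10.562500, coefficient = 1

I ≈ (0.687500/3) × 49.750000 = 11.401042
Exact value: 11.401042
Error: 0.000000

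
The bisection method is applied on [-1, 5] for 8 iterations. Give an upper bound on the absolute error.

Bisection error bound: |error| ≤ (b-a)/2^n
|error| ≤ (5 - (-1))/2^8 = 6/2^8
|error| ≤ 0.0234375000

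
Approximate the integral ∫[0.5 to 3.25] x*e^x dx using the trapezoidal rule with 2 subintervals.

f(x) = x*e^x
a = 0.5, b = 3.25, n = 2
h = (b - a)/n = 1.375000

Trapezoidal rule: (h/2)[f(x₀) + 2f(x₁) + 2f(x₂) + ... + f(xₙ)]

x_0 = 0.5000, f(x_0) = 0.824361, coefficient = 1
x_1 = 1.8750, f(x_1) = 12.226536, coefficient = 2
x_2 = 3.2500, f(x_2) = 83.818605, coefficient = 1

I ≈ (1.375000/2) × 109.096037 = 75.003525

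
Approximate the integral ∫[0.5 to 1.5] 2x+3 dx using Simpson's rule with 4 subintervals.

f(x) = 2x+3
a = 0.5, b = 1.5, n = 4
h = (b - a)/n = 0.250000

Simpson's rule: (h/3)[f(x₀) + 4f(x₁) + 2f(x₂) + ... + f(xₙ)]

x_0 = 0.5000, f(x_0) = 4.000000, coefficient = 1
x_1 = 0.7500, f(x_1) = 4.500000, coefficient = 4
x_2 = 1.0000, f(x_2) = 5.000000, coefficient = 2
x_3 = 1.2500, f(x_3) = 5.500000, coefficient = 4
x_4 = 1.5000, f(x_4) = 6.000000, coefficient = 1

I ≈ (0.250000/3) × 60.000000 = 5.000000
Exact value: 5.000000
Error: 0.000000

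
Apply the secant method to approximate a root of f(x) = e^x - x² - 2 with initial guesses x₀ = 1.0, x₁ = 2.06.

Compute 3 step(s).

f(x) = e^x - x² - 2
x₀ = 1.0, x₁ = 2.06

Secant formula: x_{n+1} = x_n - f(x_n)(x_n - x_{n-1})/(f(x_n) - f(x_{n-1}))

Iteration 1:
  f(1.000000) = -0.281718
  f(2.060000) = 1.602370
  x_2 = 2.060000 - 1.602370×(2.060000 - 1.000000)/(1.602370 - (-0.281718))
       = 1.158496
Iteration 2:
  f(2.060000) = 1.602370
  f(1.158496) = -0.156973
  x_3 = 1.158496 - (-0.156973)×(1.158496 - 2.060000)/(-0.156973 - 1.602370)
       = 1.238931
Iteration 3:
  f(1.158496) = -0.156973
  f(1.238931) = -0.083029
  x_4 = 1.238931 - (-0.083029)×(1.238931 - 1.158496)/(-0.083029 - (-0.156973))
       = 1.329247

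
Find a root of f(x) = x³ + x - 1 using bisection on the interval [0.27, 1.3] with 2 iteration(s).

f(x) = x³ + x - 1
Initial interval: [0.27, 1.3]

Iteration 1:
  c_1 = (0.270000 + 1.300000)/2 = 0.785000
  f(c_1) = f(0.785000) = 0.268737
  f(a) × f(c) < 0, new interval: [0.270000, 0.785000]
Iteration 2:
  c_2 = (0.270000 + 0.785000)/2 = 0.527500
  f(c_2) = f(0.527500) = -0.325720
  f(a) × f(c) ≥ 0, new interval: [0.527500, 0.785000]

After 2 iteration(s), the approximation is c_2 = 0.527500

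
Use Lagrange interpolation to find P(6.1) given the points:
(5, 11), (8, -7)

Lagrange interpolation formula:
P(x) = Σ yᵢ × Lᵢ(x)
where Lᵢ(x) = Π_{j≠i} (x - xⱼ)/(xᵢ - xⱼ)

L_0(6.1) = (6.1 - 8)/(5 - 8) = 0.633333
L_1(6.1) = (6.1 - 5)/(8 - 5) = 0.366667

P(6.1) = 11×L_0(6.1) + (-7)×L_1(6.1)
P(6.1) = 4.400000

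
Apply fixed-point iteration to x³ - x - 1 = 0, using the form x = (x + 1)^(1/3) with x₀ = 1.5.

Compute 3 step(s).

Equation: x³ - x - 1 = 0
Fixed-point form: x = (x + 1)^(1/3)
x₀ = 1.5

x_1 = g(1.500000) = 1.357209
x_2 = g(1.357209) = 1.330861
x_3 = g(1.330861) = 1.325884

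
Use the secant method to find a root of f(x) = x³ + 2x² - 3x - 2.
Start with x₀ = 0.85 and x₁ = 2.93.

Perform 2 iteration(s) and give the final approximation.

f(x) = x³ + 2x² - 3x - 2
x₀ = 0.85, x₁ = 2.93

Secant formula: x_{n+1} = x_n - f(x_n)(x_n - x_{n-1})/(f(x_n) - f(x_{n-1}))

Iteration 1:
  f(0.850000) = -2.490875
  f(2.930000) = 31.533557
  x_2 = 2.930000 - 31.533557×(2.930000 - 0.850000)/(31.533557 - (-2.490875))
       = 1.002274
Iteration 2:
  f(2.930000) = 31.533557
  f(1.002274) = -1.990880
  x_3 = 1.002274 - (-1.990880)×(1.002274 - 2.930000)/(-1.990880 - 31.533557)
       = 1.116753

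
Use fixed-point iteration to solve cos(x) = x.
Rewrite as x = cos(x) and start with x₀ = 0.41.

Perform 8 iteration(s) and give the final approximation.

Equation: cos(x) = x
Fixed-point form: x = cos(x)
x₀ = 0.41

x_1 = g(0.410000) = 0.917121
x_2 = g(0.917121) = 0.608108
x_3 = g(0.608108) = 0.820730
x_4 = g(0.820730) = 0.681687
x_5 = g(0.681687) = 0.776511
x_6 = g(0.776511) = 0.713363
x_7 = g(0.713363) = 0.756165
x_8 = g(0.756165) = 0.727472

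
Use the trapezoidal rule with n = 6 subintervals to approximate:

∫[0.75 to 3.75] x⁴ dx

f(x) = x⁴
a = 0.75, b = 3.75, n = 6
h = (b - a)/n = 0.500000

Trapezoidal rule: (h/2)[f(x₀) + 2f(x₁) + 2f(x₂) + ... + f(xₙ)]

x_0 = 0.7500, f(x_0) = 0.316406, coefficient = 1
x_1 = 1.2500, f(x_1) = 2.441406, coefficient = 2
x_2 = 1.7500, f(x_2) = 9.378906, coefficient = 2
x_3 = 2.2500, f(x_3) = 25.628906, coefficient = 2
x_4 = 2.7500, f(x_4) = 57.191406, coefficient = 2
x_5 = 3.2500, f(x_5) = 111.566406, coefficient = 2
x_6 = 3.7500, f(x_6) = 197.753906, coefficient = 1

I ≈ (0.500000/2) × 610.484375 = 152.621094
Exact value: 148.267969
Error: 4.353125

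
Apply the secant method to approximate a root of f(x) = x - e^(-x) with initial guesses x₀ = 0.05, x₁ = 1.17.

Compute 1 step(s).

f(x) = x - e^(-x)
x₀ = 0.05, x₁ = 1.17

Secant formula: x_{n+1} = x_n - f(x_n)(x_n - x_{n-1})/(f(x_n) - f(x_{n-1}))

Iteration 1:
  f(0.050000) = -0.901229
  f(1.170000) = 0.859633
  x_2 = 1.170000 - 0.859633×(1.170000 - 0.050000)/(0.859633 - (-0.901229))
       = 0.623229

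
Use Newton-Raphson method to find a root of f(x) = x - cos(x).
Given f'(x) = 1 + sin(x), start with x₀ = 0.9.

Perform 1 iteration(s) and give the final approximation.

f(x) = x - cos(x)
f'(x) = 1 + sin(x)
x₀ = 0.9

Newton-Raphson formula: x_{n+1} = x_n - f(x_n)/f'(x_n)

Iteration 1:
  f(0.900000) = 0.278390
  f'(0.900000) = 1.783327
  x_1 = 0.900000 - 0.278390/1.783327 = 0.743893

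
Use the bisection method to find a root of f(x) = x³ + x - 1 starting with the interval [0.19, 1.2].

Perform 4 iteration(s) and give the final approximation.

f(x) = x³ + x - 1
Initial interval: [0.19, 1.2]

Iteration 1:
  c_1 = (0.190000 + 1.200000)/2 = 0.695000
  f(c_1) = f(0.695000) = 0.030702
  f(a) × f(c) < 0, new interval: [0.190000, 0.695000]
Iteration 2:
  c_2 = (0.190000 + 0.695000)/2 = 0.442500
  f(c_2) = f(0.442500) = -0.470856
  f(a) × f(c) ≥ 0, new interval: [0.442500, 0.695000]
Iteration 3:
  c_3 = (0.442500 + 0.695000)/2 = 0.568750
  f(c_3) = f(0.568750) = -0.247273
  f(a) × f(c) ≥ 0, new interval: [0.568750, 0.695000]
Iteration 4:
  c_4 = (0.568750 + 0.695000)/2 = 0.631875
  f(c_4) = f(0.631875) = -0.115839
  f(a) × f(c) ≥ 0, new interval: [0.631875, 0.695000]

After 4 iteration(s), the approximation is c_4 = 0.631875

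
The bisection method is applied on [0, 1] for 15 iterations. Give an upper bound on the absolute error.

Bisection error bound: |error| ≤ (b-a)/2^n
|error| ≤ (1 - 0)/2^15 = 1/2^15
|error| ≤ 0.0000305176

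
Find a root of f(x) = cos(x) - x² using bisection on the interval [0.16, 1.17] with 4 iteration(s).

f(x) = cos(x) - x²
Initial interval: [0.16, 1.17]

Iteration 1:
  c_1 = (0.160000 + 1.170000)/2 = 0.665000
  f(c_1) = f(0.665000) = 0.344692
  f(a) × f(c) ≥ 0, new interval: [0.665000, 1.170000]
Iteration 2:
  c_2 = (0.665000 + 1.170000)/2 = 0.917500
  f(c_2) = f(0.917500) = -0.233999
  f(a) × f(c) < 0, new interval: [0.665000, 0.917500]
Iteration 3:
  c_3 = (0.665000 + 0.917500)/2 = 0.791250
  f(c_3) = f(0.791250) = 0.076880
  f(a) × f(c) ≥ 0, new interval: [0.791250, 0.917500]
Iteration 4:
  c_4 = (0.791250 + 0.917500)/2 = 0.854375
  f(c_4) = f(0.854375) = -0.073267
  f(a) × f(c) < 0, new interval: [0.791250, 0.854375]

After 4 iteration(s), the approximation is c_4 = 0.854375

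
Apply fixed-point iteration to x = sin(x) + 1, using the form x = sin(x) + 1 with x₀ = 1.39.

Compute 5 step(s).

Equation: x = sin(x) + 1
Fixed-point form: x = sin(x) + 1
x₀ = 1.39

x_1 = g(1.390000) = 1.983701
x_2 = g(1.983701) = 1.915959
x_3 = g(1.915959) = 1.941020
x_4 = g(1.941020) = 1.932246
x_5 = g(1.932246) = 1.935385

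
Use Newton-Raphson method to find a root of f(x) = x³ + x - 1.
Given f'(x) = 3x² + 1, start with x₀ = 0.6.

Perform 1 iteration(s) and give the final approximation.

f(x) = x³ + x - 1
f'(x) = 3x² + 1
x₀ = 0.6

Newton-Raphson formula: x_{n+1} = x_n - f(x_n)/f'(x_n)

Iteration 1:
  f(0.600000) = -0.184000
  f'(0.600000) = 2.080000
  x_1 = 0.600000 - (-0.184000)/2.080000 = 0.688462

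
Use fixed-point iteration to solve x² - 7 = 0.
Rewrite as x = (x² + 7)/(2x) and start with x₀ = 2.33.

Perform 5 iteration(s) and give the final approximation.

Equation: x² - 7 = 0
Fixed-point form: x = (x² + 7)/(2x)
x₀ = 2.33

x_1 = g(2.330000) = 2.667146
x_2 = g(2.667146) = 2.645837
x_3 = g(2.645837) = 2.645751
x_4 = g(2.645751) = 2.645751
x_5 = g(2.645751) = 2.645751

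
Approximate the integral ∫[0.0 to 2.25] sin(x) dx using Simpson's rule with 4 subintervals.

f(x) = sin(x)
a = 0.0, b = 2.25, n = 4
h = (b - a)/n = 0.562500

Simpson's rule: (h/3)[f(x₀) + 4f(x₁) + 2f(x₂) + ... + f(xₙ)]

x_0 = 0.0000, f(x_0) = 0.000000, coefficient = 1
x_1 = 0.5625, f(x_1) = 0.533303, coefficient = 4
x_2 = 1.1250, f(x_2) = 0.902268, coefficient = 2
x_3 = 1.6875, f(x_3) = 0.993198, coefficient = 4
x_4 = 2.2500, f(x_4) = 0.778073, coefficient = 1

I ≈ (0.562500/3) × 8.688610 = 1.629114
Exact value: 1.628174
Error: 0.000941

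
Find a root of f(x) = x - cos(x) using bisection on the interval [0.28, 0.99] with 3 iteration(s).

f(x) = x - cos(x)
Initial interval: [0.28, 0.99]

Iteration 1:
  c_1 = (0.280000 + 0.990000)/2 = 0.635000
  f(c_1) = f(0.635000) = -0.170072
  f(a) × f(c) ≥ 0, new interval: [0.635000, 0.990000]
Iteration 2:
  c_2 = (0.635000 + 0.990000)/2 = 0.812500
  f(c_2) = f(0.812500) = 0.124814
  f(a) × f(c) < 0, new interval: [0.635000, 0.812500]
Iteration 3:
  c_3 = (0.635000 + 0.812500)/2 = 0.723750
  f(c_3) = f(0.723750) = -0.025578
  f(a) × f(c) ≥ 0, new interval: [0.723750, 0.812500]

After 3 iteration(s), the approximation is c_3 = 0.723750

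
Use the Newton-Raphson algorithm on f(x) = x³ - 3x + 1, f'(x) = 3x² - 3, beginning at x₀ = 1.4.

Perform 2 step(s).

f(x) = x³ - 3x + 1
f'(x) = 3x² - 3
x₀ = 1.4

Newton-Raphson formula: x_{n+1} = x_n - f(x_n)/f'(x_n)

Iteration 1:
  f(1.400000) = -0.456000
  f'(1.400000) = 2.880000
  x_1 = 1.400000 - (-0.456000)/2.880000 = 1.558333
Iteration 2:
  f(1.558333) = 0.109261
  f'(1.558333) = 4.285208
  x_2 = 1.558333 - 0.109261/4.285208 = 1.532836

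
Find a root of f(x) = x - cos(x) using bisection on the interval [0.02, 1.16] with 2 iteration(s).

f(x) = x - cos(x)
Initial interval: [0.02, 1.16]

Iteration 1:
  c_1 = (0.020000 + 1.160000)/2 = 0.590000
  f(c_1) = f(0.590000) = -0.240941
  f(a) × f(c) ≥ 0, new interval: [0.590000, 1.160000]
Iteration 2:
  c_2 = (0.590000 + 1.160000)/2 = 0.875000
  f(c_2) = f(0.875000) = 0.234003
  f(a) × f(c) < 0, new interval: [0.590000, 0.875000]

After 2 iteration(s), the approximation is c_2 = 0.875000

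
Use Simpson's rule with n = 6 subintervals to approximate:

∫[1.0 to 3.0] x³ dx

f(x) = x³
a = 1.0, b = 3.0, n = 6
h = (b - a)/n = 0.333333

Simpson's rule: (h/3)[f(x₀) + 4f(x₁) + 2f(x₂) + ... + f(xₙ)]

x_0 = 1.0000, f(x_0) = 1.000000, coefficient = 1
x_1 = 1.3333, f(x_1) = 2.370370, coefficient = 4
x_2 = 1.6667, f(x_2) = 4.629630, coefficient = 2
x_3 = 2.0000, f(x_3) = 8.000000, coefficient = 4
x_4 = 2.3333, f(x_4) = 12.703704, coefficient = 2
x_5 = 2.6667, f(x_5) = 18.962963, coefficient = 4
x_6 = 3.0000, f(x_6) = 27.000000, coefficient = 1

I ≈ (0.333333/3) × 180.000000 = 20.000000
Exact value: 20.000000
Error: 0.000000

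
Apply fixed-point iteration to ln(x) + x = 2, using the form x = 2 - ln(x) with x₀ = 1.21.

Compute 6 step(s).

Equation: ln(x) + x = 2
Fixed-point form: x = 2 - ln(x)
x₀ = 1.21

x_1 = g(1.210000) = 1.809380
x_2 = g(1.809380) = 1.407016
x_3 = g(1.407016) = 1.658529
x_4 = g(1.658529) = 1.494069
x_5 = g(1.494069) = 1.598497
x_6 = g(1.598497) = 1.530936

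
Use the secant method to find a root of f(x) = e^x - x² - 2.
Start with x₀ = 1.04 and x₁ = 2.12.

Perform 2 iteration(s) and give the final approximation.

f(x) = e^x - x² - 2
x₀ = 1.04, x₁ = 2.12

Secant formula: x_{n+1} = x_n - f(x_n)(x_n - x_{n-1})/(f(x_n) - f(x_{n-1}))

Iteration 1:
  f(1.040000) = -0.252383
  f(2.120000) = 1.836737
  x_2 = 2.120000 - 1.836737×(2.120000 - 1.040000)/(1.836737 - (-0.252383))
       = 1.170473
Iteration 2:
  f(2.120000) = 1.836737
  f(1.170473) = -0.146490
  x_3 = 1.170473 - (-0.146490)×(1.170473 - 2.120000)/(-0.146490 - 1.836737)
       = 1.240609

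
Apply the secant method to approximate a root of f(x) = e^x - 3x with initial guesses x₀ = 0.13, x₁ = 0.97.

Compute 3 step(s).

f(x) = e^x - 3x
x₀ = 0.13, x₁ = 0.97

Secant formula: x_{n+1} = x_n - f(x_n)(x_n - x_{n-1})/(f(x_n) - f(x_{n-1}))

Iteration 1:
  f(0.130000) = 0.748828
  f(0.970000) = -0.272056
  x_2 = 0.970000 - (-0.272056)×(0.970000 - 0.130000)/(-0.272056 - 0.748828)
       = 0.746148
Iteration 2:
  f(0.970000) = -0.272056
  f(0.746148) = -0.129583
  x_3 = 0.746148 - (-0.129583)×(0.746148 - 0.970000)/(-0.129583 - (-0.272056))
       = 0.542548
Iteration 3:
  f(0.746148) = -0.129583
  f(0.542548) = 0.092741
  x_4 = 0.542548 - 0.092741×(0.542548 - 0.746148)/(0.092741 - (-0.129583))
       = 0.627478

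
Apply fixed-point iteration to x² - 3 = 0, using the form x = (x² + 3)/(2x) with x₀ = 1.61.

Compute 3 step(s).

Equation: x² - 3 = 0
Fixed-point form: x = (x² + 3)/(2x)
x₀ = 1.61

x_1 = g(1.610000) = 1.736677
x_2 = g(1.736677) = 1.732057
x_3 = g(1.732057) = 1.732051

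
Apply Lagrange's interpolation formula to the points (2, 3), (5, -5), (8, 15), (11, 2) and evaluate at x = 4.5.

Lagrange interpolation formula:
P(x) = Σ yᵢ × Lᵢ(x)
where Lᵢ(x) = Π_{j≠i} (x - xⱼ)/(xᵢ - xⱼ)

L_0(4.5) = (4.5 - 5)/(2 - 5) × (4.5 - 8)/(2 - 8) × (4.5 - 11)/(2 - 11) = 0.070216
L_1(4.5) = (4.5 - 2)/(5 - 2) × (4.5 - 8)/(5 - 8) × (4.5 - 11)/(5 - 11) = 1.053241
L_2(4.5) = (4.5 - 2)/(8 - 2) × (4.5 - 5)/(8 - 5) × (4.5 - 11)/(8 - 11) = -0.150463
L_3(4.5) = (4.5 - 2)/(11 - 2) × (4.5 - 5)/(11 - 5) × (4.5 - 8)/(11 - 8) = 0.027006

P(4.5) = 3×L_0(4.5) + (-5)×L_1(4.5) + 15×L_2(4.5) + 2×L_3(4.5)
P(4.5) = -7.258488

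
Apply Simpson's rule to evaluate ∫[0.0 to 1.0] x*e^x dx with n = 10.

f(x) = x*e^x
a = 0.0, b = 1.0, n = 10
h = (b - a)/n = 0.100000

Simpson's rule: (h/3)[f(x₀) + 4f(x₁) + 2f(x₂) + ... + f(xₙ)]

x_0 = 0.0000, f(x_0) = 0.000000, coefficient = 1
x_1 = 0.1000, f(x_1) = 0.110517, coefficient = 4
x_2 = 0.2000, f(x_2) = 0.244281, coefficient = 2
x_3 = 0.3000, f(x_3) = 0.404958, coefficient = 4
x_4 = 0.4000, f(x_4) = 0.596730, coefficient = 2
x_5 = 0.5000, f(x_5) = 0.824361, coefficient = 4
x_6 = 0.6000, f(x_6) = 1.093271, coefficient = 2
x_7 = 0.7000, f(x_7) = 1.409627, coefficient = 4
x_8 = 0.8000, f(x_8) = 1.780433, coefficient = 2
x_9 = 0.9000, f(x_9) = 2.213643, coefficient = 4
x_10 = 1.0000, f(x_10) = 2.718282, coefficient = 1

I ≈ (0.100000/3) × 30.000131 = 1.000004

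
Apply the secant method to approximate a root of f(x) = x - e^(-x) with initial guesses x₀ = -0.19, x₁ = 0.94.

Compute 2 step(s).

f(x) = x - e^(-x)
x₀ = -0.19, x₁ = 0.94

Secant formula: x_{n+1} = x_n - f(x_n)(x_n - x_{n-1})/(f(x_n) - f(x_{n-1}))

Iteration 1:
  f(-0.190000) = -1.399250
  f(0.940000) = 0.549372
  x_2 = 0.940000 - 0.549372×(0.940000 - (-0.190000))/(0.549372 - (-1.399250))
       = 0.621421
Iteration 2:
  f(0.940000) = 0.549372
  f(0.621421) = 0.084240
  x_3 = 0.621421 - 0.084240×(0.621421 - 0.940000)/(0.084240 - 0.549372)
       = 0.563723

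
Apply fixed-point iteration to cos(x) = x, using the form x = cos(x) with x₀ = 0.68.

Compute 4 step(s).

Equation: cos(x) = x
Fixed-point form: x = cos(x)
x₀ = 0.68

x_1 = g(0.680000) = 0.777573
x_2 = g(0.777573) = 0.712618
x_3 = g(0.712618) = 0.756652
x_4 = g(0.756652) = 0.727138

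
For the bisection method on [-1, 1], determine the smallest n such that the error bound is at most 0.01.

We need (b-a)/2^n ≤ 0.01
(1 - (-1))/2^n ≤ 0.01
2/2^n ≤ 0.01
2^n ≥ 200
n ≥ log₂(200) = 7.64
n ≥ 8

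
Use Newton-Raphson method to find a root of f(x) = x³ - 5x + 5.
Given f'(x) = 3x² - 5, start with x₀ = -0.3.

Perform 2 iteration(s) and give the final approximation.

f(x) = x³ - 5x + 5
f'(x) = 3x² - 5
x₀ = -0.3

Newton-Raphson formula: x_{n+1} = x_n - f(x_n)/f'(x_n)

Iteration 1:
  f(-0.300000) = 6.473000
  f'(-0.300000) = -4.730000
  x_1 = -0.300000 - 6.473000/(-4.730000) = 1.068499
Iteration 2:
  f(1.068499) = 0.877400
  f'(1.068499) = -1.574930
  x_2 = 1.068499 - 0.877400/(-1.574930) = 1.625603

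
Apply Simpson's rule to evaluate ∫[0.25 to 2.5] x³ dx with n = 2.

f(x) = x³
a = 0.25, b = 2.5, n = 2
h = (b - a)/n = 1.125000

Simpson's rule: (h/3)[f(x₀) + 4f(x₁) + 2f(x₂) + ... + f(xₙ)]

x_0 = 0.2500, f(x_0) = 0.015625, coefficient = 1
x_1 = 1.3750, f(x_1) = 2.599609, coefficient = 4
x_2 = 2.5000, f(x_2) = 15.625000, coefficient = 1

I ≈ (1.125000/3) × 26.039062 = 9.764648
Exact value: 9.764648
Error: 0.000000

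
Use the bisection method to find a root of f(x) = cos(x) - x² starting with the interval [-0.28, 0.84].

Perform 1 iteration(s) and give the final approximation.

f(x) = cos(x) - x²
Initial interval: [-0.28, 0.84]

Iteration 1:
  c_1 = (-0.280000 + 0.840000)/2 = 0.280000
  f(c_1) = f(0.280000) = 0.882655
  f(a) × f(c) ≥ 0, new interval: [0.280000, 0.840000]

After 1 iteration(s), the approximation is c_1 = 0.280000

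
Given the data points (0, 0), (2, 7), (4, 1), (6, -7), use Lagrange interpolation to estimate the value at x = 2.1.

Lagrange interpolation formula:
P(x) = Σ yᵢ × Lᵢ(x)
where Lᵢ(x) = Π_{j≠i} (x - xⱼ)/(xᵢ - xⱼ)

L_0(2.1) = (2.1 - 2)/(0 - 2) × (2.1 - 4)/(0 - 4) × (2.1 - 6)/(0 - 6) = -0.015438
L_1(2.1) = (2.1 - 0)/(2 - 0) × (2.1 - 4)/(2 - 4) × (2.1 - 6)/(2 - 6) = 0.972562
L_2(2.1) = (2.1 - 0)/(4 - 0) × (2.1 - 2)/(4 - 2) × (2.1 - 6)/(4 - 6) = 0.051188
L_3(2.1) = (2.1 - 0)/(6 - 0) × (2.1 - 2)/(6 - 2) × (2.1 - 4)/(6 - 4) = -0.008313

P(2.1) = 0×L_0(2.1) + 7×L_1(2.1) + 1×L_2(2.1) + (-7)×L_3(2.1)
P(2.1) = 6.917312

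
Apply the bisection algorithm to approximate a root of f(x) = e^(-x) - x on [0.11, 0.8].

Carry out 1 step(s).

f(x) = e^(-x) - x
Initial interval: [0.11, 0.8]

Iteration 1:
  c_1 = (0.110000 + 0.800000)/2 = 0.455000
  f(c_1) = f(0.455000) = 0.179448
  f(a) × f(c) ≥ 0, new interval: [0.455000, 0.800000]

After 1 iteration(s), the approximation is c_1 = 0.455000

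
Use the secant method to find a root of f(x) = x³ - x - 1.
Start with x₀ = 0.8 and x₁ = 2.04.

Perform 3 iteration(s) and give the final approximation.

f(x) = x³ - x - 1
x₀ = 0.8, x₁ = 2.04

Secant formula: x_{n+1} = x_n - f(x_n)(x_n - x_{n-1})/(f(x_n) - f(x_{n-1}))

Iteration 1:
  f(0.800000) = -1.288000
  f(2.040000) = 5.449664
  x_2 = 2.040000 - 5.449664×(2.040000 - 0.800000)/(5.449664 - (-1.288000))
       = 1.037044
Iteration 2:
  f(2.040000) = 5.449664
  f(1.037044) = -0.921745
  x_3 = 1.037044 - (-0.921745)×(1.037044 - 2.040000)/(-0.921745 - 5.449664)
       = 1.182140
Iteration 3:
  f(1.037044) = -0.921745
  f(1.182140) = -0.530152
  x_4 = 1.182140 - (-0.530152)×(1.182140 - 1.037044)/(-0.530152 - (-0.921745))
       = 1.378577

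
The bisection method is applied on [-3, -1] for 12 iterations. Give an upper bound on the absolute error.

Bisection error bound: |error| ≤ (b-a)/2^n
|error| ≤ (-1 - (-3))/2^12 = 2/2^12
|error| ≤ 0.0004882812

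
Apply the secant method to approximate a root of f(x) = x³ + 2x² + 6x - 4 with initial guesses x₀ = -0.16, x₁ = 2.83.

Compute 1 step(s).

f(x) = x³ + 2x² + 6x - 4
x₀ = -0.16, x₁ = 2.83

Secant formula: x_{n+1} = x_n - f(x_n)(x_n - x_{n-1})/(f(x_n) - f(x_{n-1}))

Iteration 1:
  f(-0.160000) = -4.912896
  f(2.830000) = 51.662987
  x_2 = 2.830000 - 51.662987×(2.830000 - (-0.160000))/(51.662987 - (-4.912896))
       = 0.099643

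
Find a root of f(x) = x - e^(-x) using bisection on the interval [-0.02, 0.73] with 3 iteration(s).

f(x) = x - e^(-x)
Initial interval: [-0.02, 0.73]

Iteration 1:
  c_1 = (-0.020000 + 0.730000)/2 = 0.355000
  f(c_1) = f(0.355000) = -0.346173
  f(a) × f(c) ≥ 0, new interval: [0.355000, 0.730000]
Iteration 2:
  c_2 = (0.355000 + 0.730000)/2 = 0.542500
  f(c_2) = f(0.542500) = -0.038793
  f(a) × f(c) ≥ 0, new interval: [0.542500, 0.730000]
Iteration 3:
  c_3 = (0.542500 + 0.730000)/2 = 0.636250
  f(c_3) = f(0.636250) = 0.106977
  f(a) × f(c) < 0, new interval: [0.542500, 0.636250]

After 3 iteration(s), the approximation is c_3 = 0.636250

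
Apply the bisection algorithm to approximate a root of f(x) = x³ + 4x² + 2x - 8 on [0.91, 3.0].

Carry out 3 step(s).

f(x) = x³ + 4x² + 2x - 8
Initial interval: [0.91, 3.0]

Iteration 1:
  c_1 = (0.910000 + 3.000000)/2 = 1.955000
  f(c_1) = f(1.955000) = 18.670159
  f(a) × f(c) < 0, new interval: [0.910000, 1.955000]
Iteration 2:
  c_2 = (0.910000 + 1.955000)/2 = 1.432500
  f(c_2) = f(1.432500) = 6.012796
  f(a) × f(c) < 0, new interval: [0.910000, 1.432500]
Iteration 3:
  c_3 = (0.910000 + 1.432500)/2 = 1.171250
  f(c_3) = f(1.171250) = 1.436558
  f(a) × f(c) < 0, new interval: [0.910000, 1.171250]

After 3 iteration(s), the approximation is c_3 = 1.171250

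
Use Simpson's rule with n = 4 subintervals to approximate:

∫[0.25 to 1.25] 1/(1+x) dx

f(x) = 1/(1+x)
a = 0.25, b = 1.25, n = 4
h = (b - a)/n = 0.250000

Simpson's rule: (h/3)[f(x₀) + 4f(x₁) + 2f(x₂) + ... + f(xₙ)]

x_0 = 0.2500, f(x_0) = 0.800000, coefficient = 1
x_1 = 0.5000, f(x_1) = 0.666667, coefficient = 4
x_2 = 0.7500, f(x_2) = 0.571429, coefficient = 2
x_3 = 1.0000, f(x_3) = 0.500000, coefficient = 4
x_4 = 1.2500, f(x_4) = 0.444444, coefficient = 1

I ≈ (0.250000/3) × 7.053968 = 0.587831
Exact value: 0.587787
Error: 0.000044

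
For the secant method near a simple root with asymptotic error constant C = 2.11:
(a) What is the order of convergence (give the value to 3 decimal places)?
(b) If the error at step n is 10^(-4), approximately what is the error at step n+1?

(a) Secant method has superlinear convergence with order φ = (1+√5)/2 ≈ 1.618.
    This means |e_{n+1}| ≈ C|e_n|^1.618.

(b) With |e_n| = 10^(-4) and C = 2.11:
    |e_{n+1}| ≈ 2.11 × (10^(-4))^1.618 = 2.11 × 10^(-6.47)

(a) ≈ 1.618 (golden ratio); (b) |e_{n+1}| ≈ 7.115e-07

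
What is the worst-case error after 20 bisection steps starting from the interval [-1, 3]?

Bisection error bound: |error| ≤ (b-a)/2^n
|error| ≤ (3 - (-1))/2^20 = 4/2^20
|error| ≤ 0.0000038147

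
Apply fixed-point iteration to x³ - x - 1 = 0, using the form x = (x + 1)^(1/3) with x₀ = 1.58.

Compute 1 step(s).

Equation: x³ - x - 1 = 0
Fixed-point form: x = (x + 1)^(1/3)
x₀ = 1.58

x_1 = g(1.580000) = 1.371534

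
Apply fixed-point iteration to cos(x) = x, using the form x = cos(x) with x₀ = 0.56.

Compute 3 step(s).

Equation: cos(x) = x
Fixed-point form: x = cos(x)
x₀ = 0.56

x_1 = g(0.560000) = 0.847255
x_2 = g(0.847255) = 0.662043
x_3 = g(0.662043) = 0.788738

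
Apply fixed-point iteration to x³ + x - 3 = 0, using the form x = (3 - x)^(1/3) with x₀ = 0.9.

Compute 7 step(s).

Equation: x³ + x - 3 = 0
Fixed-point form: x = (3 - x)^(1/3)
x₀ = 0.9

x_1 = g(0.900000) = 1.280579
x_2 = g(1.280579) = 1.198011
x_3 = g(1.198011) = 1.216888
x_4 = g(1.216888) = 1.212624
x_5 = g(1.212624) = 1.213590
x_6 = g(1.213590) = 1.213371
x_7 = g(1.213371) = 1.213421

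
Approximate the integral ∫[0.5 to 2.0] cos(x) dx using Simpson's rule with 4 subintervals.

f(x) = cos(x)
a = 0.5, b = 2.0, n = 4
h = (b - a)/n = 0.375000

Simpson's rule: (h/3)[f(x₀) + 4f(x₁) + 2f(x₂) + ... + f(xₙ)]

x_0 = 0.5000, f(x_0) = 0.877583, coefficient = 1
x_1 = 0.8750, f(x_1) = 0.640997, coefficient = 4
x_2 = 1.2500, f(x_2) = 0.315322, coefficient = 2
x_3 = 1.6250, f(x_3) = -0.054177, coefficient = 4
x_4 = 2.0000, f(x_4) = -0.416147, coefficient = 1

I ≈ (0.375000/3) × 3.439359 = 0.429920
Exact value: 0.429872
Error: 0.000048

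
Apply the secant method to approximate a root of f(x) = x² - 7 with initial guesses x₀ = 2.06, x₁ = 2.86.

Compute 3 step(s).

f(x) = x² - 7
x₀ = 2.06, x₁ = 2.86

Secant formula: x_{n+1} = x_n - f(x_n)(x_n - x_{n-1})/(f(x_n) - f(x_{n-1}))

Iteration 1:
  f(2.060000) = -2.756400
  f(2.860000) = 1.179600
  x_2 = 2.860000 - 1.179600×(2.860000 - 2.060000)/(1.179600 - (-2.756400))
       = 2.620244
Iteration 2:
  f(2.860000) = 1.179600
  f(2.620244) = -0.134322
  x_3 = 2.620244 - (-0.134322)×(2.620244 - 2.860000)/(-0.134322 - 1.179600)
       = 2.644754
Iteration 3:
  f(2.620244) = -0.134322
  f(2.644754) = -0.005276
  x_4 = 2.644754 - (-0.005276)×(2.644754 - 2.620244)/(-0.005276 - (-0.134322))
       = 2.645756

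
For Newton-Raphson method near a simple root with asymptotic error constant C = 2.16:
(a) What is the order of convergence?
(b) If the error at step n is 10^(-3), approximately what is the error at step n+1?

(a) Newton-Raphson has quadratic (order 2) convergence near simple roots.
    This means |e_{n+1}| ≈ C|e_n|².

(b) With |e_n| = 10^(-3) and C = 2.16:
    |e_{n+1}| ≈ 2.16 × (10^(-3))² = 2.16 × 10^(-6)

(a) 2 (quadratic); (b) |e_{n+1}| ≈ 2.160e-06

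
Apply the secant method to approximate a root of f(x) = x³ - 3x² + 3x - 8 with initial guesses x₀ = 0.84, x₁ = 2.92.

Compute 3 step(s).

f(x) = x³ - 3x² + 3x - 8
x₀ = 0.84, x₁ = 2.92

Secant formula: x_{n+1} = x_n - f(x_n)(x_n - x_{n-1})/(f(x_n) - f(x_{n-1}))

Iteration 1:
  f(0.840000) = -7.004096
  f(2.920000) = 0.077888
  x_2 = 2.920000 - 0.077888×(2.920000 - 0.840000)/(0.077888 - (-7.004096))
       = 2.897124
Iteration 2:
  f(2.920000) = 0.077888
  f(2.897124) = -0.172099
  x_3 = 2.897124 - (-0.172099)×(2.897124 - 2.920000)/(-0.172099 - 0.077888)
       = 2.912873
Iteration 3:
  f(2.897124) = -0.172099
  f(2.912873) = -0.000643
  x_4 = 2.912873 - (-0.000643)×(2.912873 - 2.897124)/(-0.000643 - (-0.172099))
       = 2.912932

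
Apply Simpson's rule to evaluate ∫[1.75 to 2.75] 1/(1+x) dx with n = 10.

f(x) = 1/(1+x)
a = 1.75, b = 2.75, n = 10
h = (b - a)/n = 0.100000

Simpson's rule: (h/3)[f(x₀) + 4f(x₁) + 2f(x₂) + ... + f(xₙ)]

x_0 = 1.7500, f(x_0) = 0.363636, coefficient = 1
x_1 = 1.8500, f(x_1) = 0.350877, coefficient = 4
x_2 = 1.9500, f(x_2) = 0.338983, coefficient = 2
x_3 = 2.0500, f(x_3) = 0.327869, coefficient = 4
x_4 = 2.1500, f(x_4) = 0.317460, coefficient = 2
x_5 = 2.2500, f(x_5) = 0.307692, coefficient = 4
x_6 = 2.3500, f(x_6) = 0.298507, coefficient = 2
x_7 = 2.4500, f(x_7) = 0.289855, coefficient = 4
x_8 = 2.5500, f(x_8) = 0.281690, coefficient = 2
x_9 = 2.6500, f(x_9) = 0.273973, coefficient = 4
x_10 = 2.7500, f(x_10) = 0.266667, coefficient = 1

I ≈ (0.100000/3) × 9.304649 = 0.310155
Exact value: 0.310155
Error: 0.000000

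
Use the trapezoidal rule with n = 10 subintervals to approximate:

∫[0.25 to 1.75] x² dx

f(x) = x²
a = 0.25, b = 1.75, n = 10
h = (b - a)/n = 0.150000

Trapezoidal rule: (h/2)[f(x₀) + 2f(x₁) + 2f(x₂) + ... + f(xₙ)]

x_0 = 0.2500, f(x_0) = 0.062500, coefficient = 1
x_1 = 0.4000, f(x_1) = 0.160000, coefficient = 2
x_2 = 0.5500, f(x_2) = 0.302500, coefficient = 2
x_3 = 0.7000, f(x_3) = 0.490000, coefficient = 2
x_4 = 0.8500, f(x_4) = 0.722500, coefficient = 2
x_5 = 1.0000, f(x_5) = 1.000000, coefficient = 2
x_6 = 1.1500, f(x_6) = 1.322500, coefficient = 2
x_7 = 1.3000, f(x_7) = 1.690000, coefficient = 2
x_8 = 1.4500, f(x_8) = 2.102500, coefficient = 2
x_9 = 1.6000, f(x_9) = 2.560000, coefficient = 2
x_10 = 1.7500, f(x_10) = 3.062500, coefficient = 1

I ≈ (0.150000/2) × 23.825000 = 1.786875
Exact value: 1.781250
Error: 0.005625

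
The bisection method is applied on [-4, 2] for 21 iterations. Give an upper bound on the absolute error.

Bisection error bound: |error| ≤ (b-a)/2^n
|error| ≤ (2 - (-4))/2^21 = 6/2^21
|error| ≤ 0.0000028610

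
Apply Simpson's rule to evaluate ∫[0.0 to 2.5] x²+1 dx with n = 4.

f(x) = x²+1
a = 0.0, b = 2.5, n = 4
h = (b - a)/n = 0.625000

Simpson's rule: (h/3)[f(x₀) + 4f(x₁) + 2f(x₂) + ... + f(xₙ)]

x_0 = 0.0000, f(x_0) = 1.000000, coefficient = 1
x_1 = 0.6250, f(x_1) = 1.390625, coefficient = 4
x_2 = 1.2500, f(x_2) = 2.562500, coefficient = 2
x_3 = 1.8750, f(x_3) = 4.515625, coefficient = 4
x_4 = 2.5000, f(x_4) = 7.250000, coefficient = 1

I ≈ (0.625000/3) × 37.000000 = 7.708333
Exact value: 7.708333
Error: 0.000000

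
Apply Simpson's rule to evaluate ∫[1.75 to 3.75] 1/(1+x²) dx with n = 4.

f(x) = 1/(1+x²)
a = 1.75, b = 3.75, n = 4
h = (b - a)/n = 0.500000

Simpson's rule: (h/3)[f(x₀) + 4f(x₁) + 2f(x₂) + ... + f(xₙ)]

x_0 = 1.7500, f(x_0) = 0.246154, coefficient = 1
x_1 = 2.2500, f(x_1) = 0.164948, coefficient = 4
x_2 = 2.7500, f(x_2) = 0.116788, coefficient = 2
x_3 = 3.2500, f(x_3) = 0.086486, coefficient = 4
x_4 = 3.7500, f(x_4) = 0.066390, coefficient = 1

I ≈ (0.500000/3) × 1.551860 = 0.258643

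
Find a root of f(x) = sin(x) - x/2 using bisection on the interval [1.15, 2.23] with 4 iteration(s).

f(x) = sin(x) - x/2
Initial interval: [1.15, 2.23]

Iteration 1:
  c_1 = (1.150000 + 2.230000)/2 = 1.690000
  f(c_1) = f(1.690000) = 0.147904
  f(a) × f(c) ≥ 0, new interval: [1.690000, 2.230000]
Iteration 2:
  c_2 = (1.690000 + 2.230000)/2 = 1.960000
  f(c_2) = f(1.960000) = -0.054788
  f(a) × f(c) < 0, new interval: [1.690000, 1.960000]
Iteration 3:
  c_3 = (1.690000 + 1.960000)/2 = 1.825000
  f(c_3) = f(1.825000) = 0.055364
  f(a) × f(c) ≥ 0, new interval: [1.825000, 1.960000]
Iteration 4:
  c_4 = (1.825000 + 1.960000)/2 = 1.892500
  f(c_4) = f(1.892500) = 0.002448
  f(a) × f(c) ≥ 0, new interval: [1.892500, 1.960000]

After 4 iteration(s), the approximation is c_4 = 1.892500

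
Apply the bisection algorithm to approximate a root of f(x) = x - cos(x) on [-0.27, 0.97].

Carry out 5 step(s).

f(x) = x - cos(x)
Initial interval: [-0.27, 0.97]

Iteration 1:
  c_1 = (-0.270000 + 0.970000)/2 = 0.350000
  f(c_1) = f(0.350000) = -0.589373
  f(a) × f(c) ≥ 0, new interval: [0.350000, 0.970000]
Iteration 2:
  c_2 = (0.350000 + 0.970000)/2 = 0.660000
  f(c_2) = f(0.660000) = -0.129992
  f(a) × f(c) ≥ 0, new interval: [0.660000, 0.970000]
Iteration 3:
  c_3 = (0.660000 + 0.970000)/2 = 0.815000
  f(c_3) = f(0.815000) = 0.129132
  f(a) × f(c) < 0, new interval: [0.660000, 0.815000]
Iteration 4:
  c_4 = (0.660000 + 0.815000)/2 = 0.737500
  f(c_4) = f(0.737500) = -0.002652
  f(a) × f(c) ≥ 0, new interval: [0.737500, 0.815000]
Iteration 5:
  c_5 = (0.737500 + 0.815000)/2 = 0.776250
  f(c_5) = f(0.776250) = 0.062704
  f(a) × f(c) < 0, new interval: [0.737500, 0.776250]

After 5 iteration(s), the approximation is c_5 = 0.776250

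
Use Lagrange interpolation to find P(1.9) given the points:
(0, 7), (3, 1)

Lagrange interpolation formula:
P(x) = Σ yᵢ × Lᵢ(x)
where Lᵢ(x) = Π_{j≠i} (x - xⱼ)/(xᵢ - xⱼ)

L_0(1.9) = (1.9 - 3)/(0 - 3) = 0.366667
L_1(1.9) = (1.9 - 0)/(3 - 0) = 0.633333

P(1.9) = 7×L_0(1.9) + 1×L_1(1.9)
P(1.9) = 3.200000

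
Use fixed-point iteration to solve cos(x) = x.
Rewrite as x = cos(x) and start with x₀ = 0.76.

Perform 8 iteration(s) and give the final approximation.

Equation: cos(x) = x
Fixed-point form: x = cos(x)
x₀ = 0.76

x_1 = g(0.760000) = 0.724836
x_2 = g(0.724836) = 0.748608
x_3 = g(0.748608) = 0.732637
x_4 = g(0.732637) = 0.743413
x_5 = g(0.743413) = 0.736163
x_6 = g(0.736163) = 0.741051
x_7 = g(0.741051) = 0.737760
x_8 = g(0.737760) = 0.739977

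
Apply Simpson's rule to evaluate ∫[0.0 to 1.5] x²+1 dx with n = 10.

f(x) = x²+1
a = 0.0, b = 1.5, n = 10
h = (b - a)/n = 0.150000

Simpson's rule: (h/3)[f(x₀) + 4f(x₁) + 2f(x₂) + ... + f(xₙ)]

x_0 = 0.0000, f(x_0) = 1.000000, coefficient = 1
x_1 = 0.1500, f(x_1) = 1.022500, coefficient = 4
x_2 = 0.3000, f(x_2) = 1.090000, coefficient = 2
x_3 = 0.4500, f(x_3) = 1.202500, coefficient = 4
x_4 = 0.6000, f(x_4) = 1.360000, coefficient = 2
x_5 = 0.7500, f(x_5) = 1.562500, coefficient = 4
x_6 = 0.9000, f(x_6) = 1.810000, coefficient = 2
x_7 = 1.0500, f(x_7) = 2.102500, coefficient = 4
x_8 = 1.2000, f(x_8) = 2.440000, coefficient = 2
x_9 = 1.3500, f(x_9) = 2.822500, coefficient = 4
x_10 = 1.5000, f(x_10) = 3.250000, coefficient = 1

I ≈ (0.150000/3) × 52.500000 = 2.625000
Exact value: 2.625000
Error: 0.000000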